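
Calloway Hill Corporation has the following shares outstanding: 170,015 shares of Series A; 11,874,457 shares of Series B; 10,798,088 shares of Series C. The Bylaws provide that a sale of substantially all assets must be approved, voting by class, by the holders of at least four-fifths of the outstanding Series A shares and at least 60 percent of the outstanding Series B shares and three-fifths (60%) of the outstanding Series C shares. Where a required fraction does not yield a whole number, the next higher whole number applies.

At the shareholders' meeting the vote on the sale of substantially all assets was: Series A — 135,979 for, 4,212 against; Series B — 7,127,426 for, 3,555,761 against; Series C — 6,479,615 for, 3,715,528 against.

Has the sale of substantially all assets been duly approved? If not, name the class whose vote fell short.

Not approved — the Series A shares did not give the required vote.

Series A: 4/5 of 170015 = 136012; 136,012 required, 135,979 in favor — not approved.
Series B: 3/5 of 11874457 = 7124674.20, rounded up to 7124675; 7,124,675 required, 7,127,426 in favor — approved.
Series C: 3/5 of 10798088 = 6478852.80, rounded up to 6478853; 6,478,853 required, 6,479,615 in favor — approved.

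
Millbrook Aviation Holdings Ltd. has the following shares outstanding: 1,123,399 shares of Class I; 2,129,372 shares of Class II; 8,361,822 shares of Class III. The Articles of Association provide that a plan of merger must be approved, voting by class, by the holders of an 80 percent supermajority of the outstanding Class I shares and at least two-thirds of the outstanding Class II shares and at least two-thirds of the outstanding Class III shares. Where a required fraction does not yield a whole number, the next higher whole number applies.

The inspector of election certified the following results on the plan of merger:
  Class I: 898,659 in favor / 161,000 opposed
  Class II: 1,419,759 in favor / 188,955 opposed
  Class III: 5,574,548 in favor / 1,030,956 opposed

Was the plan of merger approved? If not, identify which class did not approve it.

Class I: 4/5 of 1123399 = 898719.20, rounded up to 898720; 898,720 required, 898,659 in favor — not approved.
Class II: 2/3 of 2129372 = 1419581.33, rounded up to 1419582; 1,419,582 required, 1,419,759 in favor — approved.
Class III: 2/3 of 8361822 = 5574548; 5,574,548 required, 5,574,548 in favor — approved.

Not approved — the Class I shares did not give the required vote.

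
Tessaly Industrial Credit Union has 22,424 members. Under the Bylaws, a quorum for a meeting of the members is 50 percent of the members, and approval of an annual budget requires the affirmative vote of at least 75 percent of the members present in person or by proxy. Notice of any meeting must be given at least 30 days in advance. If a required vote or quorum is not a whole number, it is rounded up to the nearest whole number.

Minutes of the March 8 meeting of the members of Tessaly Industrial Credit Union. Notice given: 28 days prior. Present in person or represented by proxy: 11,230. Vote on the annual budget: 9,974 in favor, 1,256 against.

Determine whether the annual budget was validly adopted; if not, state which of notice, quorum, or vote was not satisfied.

Invalid — notice requirement not satisfied.

Notice: 28 days given; 30 required. Not satisfied.
Quorum: 50% of 22,424 = 11,212; 11,230 present. Satisfied.
Vote: requires three-fourths of those present (11,230); 3/4 of 11230 = 8422.50, rounded up to 8423, so 8,423 needed; 9,974 in favor. Satisfied.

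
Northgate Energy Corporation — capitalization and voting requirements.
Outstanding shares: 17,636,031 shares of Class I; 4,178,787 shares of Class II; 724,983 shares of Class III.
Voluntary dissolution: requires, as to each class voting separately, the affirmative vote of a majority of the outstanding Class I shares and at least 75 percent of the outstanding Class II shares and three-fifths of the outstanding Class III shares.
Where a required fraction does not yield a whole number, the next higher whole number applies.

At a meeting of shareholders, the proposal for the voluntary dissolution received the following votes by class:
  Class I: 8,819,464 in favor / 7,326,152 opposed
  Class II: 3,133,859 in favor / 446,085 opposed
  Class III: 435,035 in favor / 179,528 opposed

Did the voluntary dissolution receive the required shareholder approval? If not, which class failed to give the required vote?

Not approved — the Class II shares did not give the required vote.

Class I: a majority of 17636031 is 8818016; 8,818,016 required, 8,819,464 in favor — approved.
Class II: 3/4 of 4178787 = 3134090.25, rounded up to 3134091; 3,134,091 required, 3,133,859 in favor — not approved.
Class III: 3/5 of 724983 = 434989.80, rounded up to 434990; 434,990 required, 435,035 in favor — approved.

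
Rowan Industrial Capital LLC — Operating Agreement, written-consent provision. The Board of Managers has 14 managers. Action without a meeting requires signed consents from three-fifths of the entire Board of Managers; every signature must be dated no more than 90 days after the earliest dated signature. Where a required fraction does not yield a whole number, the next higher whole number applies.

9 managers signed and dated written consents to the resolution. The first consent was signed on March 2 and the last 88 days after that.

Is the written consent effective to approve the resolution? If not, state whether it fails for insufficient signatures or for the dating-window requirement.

Signatures required: three-fifths of 14 — 3/5 of 14 = 8.40, rounded up to 9, so 9 needed; 9 signed. Sufficient.
Dating window: the latest signature is 88 days after the earliest; the limit is 90 days. Within the window.

Effective — both the signature and dating-window requirements are satisfied.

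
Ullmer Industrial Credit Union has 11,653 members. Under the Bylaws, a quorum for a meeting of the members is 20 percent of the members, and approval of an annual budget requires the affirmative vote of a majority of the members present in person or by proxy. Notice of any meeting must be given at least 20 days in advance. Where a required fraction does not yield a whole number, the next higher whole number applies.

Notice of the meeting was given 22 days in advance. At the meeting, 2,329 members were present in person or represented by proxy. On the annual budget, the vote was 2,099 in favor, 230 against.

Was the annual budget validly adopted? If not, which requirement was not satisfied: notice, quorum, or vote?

Invalid — quorum requirement not satisfied.

Notice: 22 days given; 20 required. Satisfied.
Quorum: 20% of 11,653 = 2,330.60, rounded up to 2,331; 2,329 present. Not satisfied.
Vote: requires a majority of those present (2,329); a majority of 2329 is 1165, so 1,165 needed; 2,099 in favor. Satisfied.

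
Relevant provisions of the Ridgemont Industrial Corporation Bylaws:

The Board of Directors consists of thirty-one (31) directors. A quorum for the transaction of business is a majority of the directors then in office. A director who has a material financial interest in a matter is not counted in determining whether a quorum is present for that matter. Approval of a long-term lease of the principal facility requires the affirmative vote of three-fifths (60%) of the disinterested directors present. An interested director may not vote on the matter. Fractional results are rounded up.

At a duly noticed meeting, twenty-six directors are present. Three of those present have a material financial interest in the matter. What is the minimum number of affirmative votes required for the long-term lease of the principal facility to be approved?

14

The long-term lease of the principal facility requires three-fifths of the disinterested directors present (26 − 3 = 23).
3/5 of 23 = 13.80, rounded up to 14.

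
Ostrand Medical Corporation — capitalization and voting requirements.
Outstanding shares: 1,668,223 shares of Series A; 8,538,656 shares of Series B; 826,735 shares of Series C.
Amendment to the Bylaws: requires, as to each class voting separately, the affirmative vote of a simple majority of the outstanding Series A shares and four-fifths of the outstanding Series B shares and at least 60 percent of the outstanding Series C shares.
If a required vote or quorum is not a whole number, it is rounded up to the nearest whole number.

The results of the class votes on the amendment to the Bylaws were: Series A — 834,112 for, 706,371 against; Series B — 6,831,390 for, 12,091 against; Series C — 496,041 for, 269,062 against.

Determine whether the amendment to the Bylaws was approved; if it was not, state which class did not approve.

Approved — every class gave the required vote.

Series A: a majority of 1668223 is 834112; 834,112 required, 834,112 in favor — approved.
Series B: 4/5 of 8538656 = 6830924.80, rounded up to 6830925; 6,830,925 required, 6,831,390 in favor — approved.
Series C: 3/5 of 826735 = 496041; 496,041 required, 496,041 in favor — approved.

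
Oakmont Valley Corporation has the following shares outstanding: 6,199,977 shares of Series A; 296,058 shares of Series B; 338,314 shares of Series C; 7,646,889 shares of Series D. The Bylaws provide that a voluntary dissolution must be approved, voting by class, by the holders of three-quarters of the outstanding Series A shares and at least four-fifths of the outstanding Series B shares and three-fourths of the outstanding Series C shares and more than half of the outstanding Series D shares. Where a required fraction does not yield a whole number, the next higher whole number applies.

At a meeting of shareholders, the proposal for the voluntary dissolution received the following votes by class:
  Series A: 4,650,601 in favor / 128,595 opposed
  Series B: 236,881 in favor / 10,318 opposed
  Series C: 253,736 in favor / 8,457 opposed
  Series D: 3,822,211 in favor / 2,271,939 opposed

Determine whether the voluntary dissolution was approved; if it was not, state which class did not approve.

Not approved — the Series D shares did not give the required vote.

Series A: 3/4 of 6199977 = 4649982.75, rounded up to 4649983; 4,649,983 required, 4,650,601 in favor — approved.
Series B: 4/5 of 296058 = 236846.40, rounded up to 236847; 236,847 required, 236,881 in favor — approved.
Series C: 3/4 of 338314 = 253735.50, rounded up to 253736; 253,736 required, 253,736 in favor — approved.
Series D: a majority of 7646889 is 3823445; 3,823,445 required, 3,822,211 in favor — not approved.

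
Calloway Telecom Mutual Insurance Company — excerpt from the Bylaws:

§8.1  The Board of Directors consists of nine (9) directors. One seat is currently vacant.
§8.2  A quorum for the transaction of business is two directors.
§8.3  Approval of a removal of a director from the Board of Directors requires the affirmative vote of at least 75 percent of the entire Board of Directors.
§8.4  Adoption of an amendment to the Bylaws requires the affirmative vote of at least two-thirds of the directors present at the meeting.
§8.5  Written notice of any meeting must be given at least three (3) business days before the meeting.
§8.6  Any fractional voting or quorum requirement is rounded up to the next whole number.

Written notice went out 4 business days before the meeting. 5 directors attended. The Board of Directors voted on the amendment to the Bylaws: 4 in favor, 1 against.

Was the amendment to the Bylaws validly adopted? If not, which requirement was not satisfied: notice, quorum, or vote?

Valid — all requirements satisfied.

Notice: 4 business days given; 3 required (4 ≥ 3). Satisfied.
Quorum: 5 present; quorum is 2. Satisfied.
Vote: the amendment to the Bylaws requires two-thirds of the directors present (5). 2/3 of 5 = 3.33, rounded up to 4, so 4 affirmative votes are needed; 4 voted in favor. Satisfied.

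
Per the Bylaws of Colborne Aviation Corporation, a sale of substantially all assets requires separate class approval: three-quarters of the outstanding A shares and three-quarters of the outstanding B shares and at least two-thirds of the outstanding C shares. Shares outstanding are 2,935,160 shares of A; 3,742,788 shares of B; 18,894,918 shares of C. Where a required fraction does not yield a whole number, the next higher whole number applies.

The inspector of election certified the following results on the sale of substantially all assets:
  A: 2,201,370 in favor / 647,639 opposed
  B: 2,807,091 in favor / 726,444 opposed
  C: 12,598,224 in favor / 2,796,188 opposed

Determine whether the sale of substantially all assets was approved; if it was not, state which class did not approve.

Approved — every class gave the required vote.

A: 3/4 of 2935160 = 2201370; 2,201,370 required, 2,201,370 in favor — approved.
B: 3/4 of 3742788 = 2807091; 2,807,091 required, 2,807,091 in favor — approved.
C: 2/3 of 18894918 = 12596612; 12,596,612 required, 12,598,224 in favor — approved.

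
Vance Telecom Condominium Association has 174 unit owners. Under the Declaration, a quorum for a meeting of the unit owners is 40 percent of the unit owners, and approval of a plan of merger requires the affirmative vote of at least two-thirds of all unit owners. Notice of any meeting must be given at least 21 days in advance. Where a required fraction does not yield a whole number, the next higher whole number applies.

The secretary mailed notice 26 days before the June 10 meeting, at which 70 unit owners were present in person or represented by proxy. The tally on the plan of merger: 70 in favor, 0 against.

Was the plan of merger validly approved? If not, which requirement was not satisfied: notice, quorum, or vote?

Notice: 26 days given; 21 required. Satisfied.
Quorum: 40% of 174 = 69.60, rounded up to 70; 70 present. Satisfied.
Vote: requires two-thirds of all unit owners (174); 2/3 of 174 = 116, so 116 needed; 70 in favor. Not satisfied.

Invalid — vote requirement not satisfied.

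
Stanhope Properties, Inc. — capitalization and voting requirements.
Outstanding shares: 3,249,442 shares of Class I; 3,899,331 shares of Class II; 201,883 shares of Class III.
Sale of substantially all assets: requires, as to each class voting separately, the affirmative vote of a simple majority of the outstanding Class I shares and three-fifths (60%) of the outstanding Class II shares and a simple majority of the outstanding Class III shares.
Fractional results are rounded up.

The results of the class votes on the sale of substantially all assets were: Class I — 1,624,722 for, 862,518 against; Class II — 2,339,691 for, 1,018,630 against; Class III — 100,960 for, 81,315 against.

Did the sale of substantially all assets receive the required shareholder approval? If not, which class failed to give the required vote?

Class I: a majority of 3249442 is 1624722; 1,624,722 required, 1,624,722 in favor — approved.
Class II: 3/5 of 3899331 = 2339598.60, rounded up to 2339599; 2,339,599 required, 2,339,691 in favor — approved.
Class III: a majority of 201883 is 100942; 100,942 required, 100,960 in favor — approved.

Approved — every class gave the required vote.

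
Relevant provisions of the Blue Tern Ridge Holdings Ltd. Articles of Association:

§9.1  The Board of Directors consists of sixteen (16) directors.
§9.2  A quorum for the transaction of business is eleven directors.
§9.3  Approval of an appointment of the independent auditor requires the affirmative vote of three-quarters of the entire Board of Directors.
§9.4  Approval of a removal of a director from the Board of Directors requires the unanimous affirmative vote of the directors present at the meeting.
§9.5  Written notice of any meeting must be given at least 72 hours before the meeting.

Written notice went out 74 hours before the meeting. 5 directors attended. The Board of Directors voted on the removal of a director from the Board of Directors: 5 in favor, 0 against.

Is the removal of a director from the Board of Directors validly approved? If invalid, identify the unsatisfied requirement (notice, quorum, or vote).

Invalid — quorum requirement not satisfied.

Notice: 74 hours given; 72 required (74 ≥ 72). Satisfied.
Quorum: 5 present; quorum is 11. Not satisfied.
Vote: the removal of a director from the Board of Directors requires the unanimous vote of the directors present (5). Unanimous means all 5, so 5 affirmative votes are needed; 5 voted in favor. Satisfied. (Moot — without a quorum no business can be validly transacted.)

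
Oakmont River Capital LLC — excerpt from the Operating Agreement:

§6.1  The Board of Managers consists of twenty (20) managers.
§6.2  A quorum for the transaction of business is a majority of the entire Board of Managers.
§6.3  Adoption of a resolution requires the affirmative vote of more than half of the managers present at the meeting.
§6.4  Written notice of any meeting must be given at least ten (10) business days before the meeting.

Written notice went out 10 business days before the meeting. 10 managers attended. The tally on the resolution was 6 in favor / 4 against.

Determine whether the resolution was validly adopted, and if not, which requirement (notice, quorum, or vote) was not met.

Notice: 10 business days given; 10 required (10 ≥ 10). Satisfied.
Quorum: 10 present; quorum is 11. Not satisfied.
Vote: the resolution requires a majority of the managers present (10). A majority of 10 is 6, so 6 affirmative votes are needed; 6 voted in favor. Satisfied. (Moot — without a quorum no business can be validly transacted.)

Invalid — quorum requirement not satisfied.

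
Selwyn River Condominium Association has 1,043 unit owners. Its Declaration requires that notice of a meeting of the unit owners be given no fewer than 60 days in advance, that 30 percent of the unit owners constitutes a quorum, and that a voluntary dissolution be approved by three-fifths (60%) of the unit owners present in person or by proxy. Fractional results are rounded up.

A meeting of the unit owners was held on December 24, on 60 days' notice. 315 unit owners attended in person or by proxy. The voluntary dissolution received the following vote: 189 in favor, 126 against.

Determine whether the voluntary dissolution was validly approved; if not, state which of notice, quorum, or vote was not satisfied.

Valid — all requirements satisfied.

Notice: 60 days given; 60 required. Satisfied.
Quorum: 30% of 1,043 = 312.90, rounded up to 313; 315 present. Satisfied.
Vote: requires three-fifths of those present (315); 3/5 of 315 = 189, so 189 needed; 189 in favor. Satisfied.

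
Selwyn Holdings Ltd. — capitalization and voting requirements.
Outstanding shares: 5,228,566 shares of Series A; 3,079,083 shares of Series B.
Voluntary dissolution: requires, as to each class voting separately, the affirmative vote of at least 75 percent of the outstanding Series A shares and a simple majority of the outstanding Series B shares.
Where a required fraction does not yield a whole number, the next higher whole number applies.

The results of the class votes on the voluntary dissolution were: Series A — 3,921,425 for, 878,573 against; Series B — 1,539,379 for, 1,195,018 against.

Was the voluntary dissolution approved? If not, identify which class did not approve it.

Series A: 3/4 of 5228566 = 3921424.50, rounded up to 3921425; 3,921,425 required, 3,921,425 in favor — approved.
Series B: a majority of 3079083 is 1539542; 1,539,542 required, 1,539,379 in favor — not approved.

Not approved — the Series B shares did not give the required vote.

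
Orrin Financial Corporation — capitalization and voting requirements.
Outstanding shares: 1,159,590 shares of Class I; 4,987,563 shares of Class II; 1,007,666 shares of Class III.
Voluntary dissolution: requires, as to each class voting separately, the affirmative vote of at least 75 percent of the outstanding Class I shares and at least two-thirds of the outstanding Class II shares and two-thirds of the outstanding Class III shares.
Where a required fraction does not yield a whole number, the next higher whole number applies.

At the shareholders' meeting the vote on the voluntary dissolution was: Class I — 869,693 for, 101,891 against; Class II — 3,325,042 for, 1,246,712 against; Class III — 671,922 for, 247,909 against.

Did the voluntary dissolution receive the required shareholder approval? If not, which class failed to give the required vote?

Approved — every class gave the required vote.

Class I: 3/4 of 1159590 = 869692.50, rounded up to 869693; 869,693 required, 869,693 in favor — approved.
Class II: 2/3 of 4987563 = 3325042; 3,325,042 required, 3,325,042 in favor — approved.
Class III: 2/3 of 1007666 = 671777.33, rounded up to 671778; 671,778 required, 671,922 in favor — approved.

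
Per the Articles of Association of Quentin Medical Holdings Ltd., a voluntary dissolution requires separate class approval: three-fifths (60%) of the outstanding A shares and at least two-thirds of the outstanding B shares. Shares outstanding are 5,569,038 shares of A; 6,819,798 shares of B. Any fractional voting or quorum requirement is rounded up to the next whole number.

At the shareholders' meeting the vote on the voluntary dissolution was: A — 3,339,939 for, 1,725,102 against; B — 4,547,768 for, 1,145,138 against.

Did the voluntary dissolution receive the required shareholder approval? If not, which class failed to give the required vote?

A: 3/5 of 5569038 = 3341422.80, rounded up to 3341423; 3,341,423 required, 3,339,939 in favor — not approved.
B: 2/3 of 6819798 = 4546532; 4,546,532 required, 4,547,768 in favor — approved.

Not approved — the A shares did not give the required vote.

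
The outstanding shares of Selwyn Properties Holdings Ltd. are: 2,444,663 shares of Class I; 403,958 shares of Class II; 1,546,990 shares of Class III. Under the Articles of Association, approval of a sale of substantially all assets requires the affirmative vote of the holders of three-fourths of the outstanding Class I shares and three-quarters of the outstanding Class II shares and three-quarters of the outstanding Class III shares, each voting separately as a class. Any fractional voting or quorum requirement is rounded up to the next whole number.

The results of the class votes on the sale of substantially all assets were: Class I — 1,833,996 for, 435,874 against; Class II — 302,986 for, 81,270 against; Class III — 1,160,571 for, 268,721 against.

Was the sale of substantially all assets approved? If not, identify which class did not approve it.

Approved — every class gave the required vote.

Class I: 3/4 of 2444663 = 1833497.25, rounded up to 1833498; 1,833,498 required, 1,833,996 in favor — approved.
Class II: 3/4 of 403958 = 302968.50, rounded up to 302969; 302,969 required, 302,986 in favor — approved.
Class III: 3/4 of 1546990 = 1160242.50, rounded up to 1160243; 1,160,243 required, 1,160,571 in favor — approved.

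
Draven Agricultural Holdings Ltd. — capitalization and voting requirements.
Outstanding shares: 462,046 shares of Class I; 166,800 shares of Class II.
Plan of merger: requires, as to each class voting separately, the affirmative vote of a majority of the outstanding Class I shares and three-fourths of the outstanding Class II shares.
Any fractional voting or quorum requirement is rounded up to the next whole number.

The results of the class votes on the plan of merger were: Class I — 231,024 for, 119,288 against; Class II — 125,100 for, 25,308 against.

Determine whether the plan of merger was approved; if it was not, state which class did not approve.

Approved — every class gave the required vote.

Class I: a majority of 462046 is 231024; 231,024 required, 231,024 in favor — approved.
Class II: 3/4 of 166800 = 125100; 125,100 required, 125,100 in favor — approved.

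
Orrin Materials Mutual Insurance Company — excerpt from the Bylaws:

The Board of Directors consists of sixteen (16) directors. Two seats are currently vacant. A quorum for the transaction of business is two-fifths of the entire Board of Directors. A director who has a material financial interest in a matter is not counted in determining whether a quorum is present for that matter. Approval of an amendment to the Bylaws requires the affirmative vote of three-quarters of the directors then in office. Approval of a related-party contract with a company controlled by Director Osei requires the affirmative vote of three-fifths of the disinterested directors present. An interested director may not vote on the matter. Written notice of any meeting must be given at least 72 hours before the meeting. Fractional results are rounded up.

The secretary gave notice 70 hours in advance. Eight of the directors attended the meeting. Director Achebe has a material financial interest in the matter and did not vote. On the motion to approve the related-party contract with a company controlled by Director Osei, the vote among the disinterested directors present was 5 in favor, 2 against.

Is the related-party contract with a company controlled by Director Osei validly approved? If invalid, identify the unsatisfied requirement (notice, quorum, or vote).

Notice: 70 hours given; 72 required (70 < 72). Not satisfied.
Quorum: 8 present, but the 1 interested director does not count, leaving 7. Quorum is 7. Satisfied.
Vote: the related-party contract with a company controlled by Director Osei requires three-fifths of the disinterested directors present (8 − 1 = 7). 3/5 of 7 = 4.20, rounded up to 5, so 5 affirmative votes are needed; 5 voted in favor. Satisfied.

Invalid — notice requirement not satisfied.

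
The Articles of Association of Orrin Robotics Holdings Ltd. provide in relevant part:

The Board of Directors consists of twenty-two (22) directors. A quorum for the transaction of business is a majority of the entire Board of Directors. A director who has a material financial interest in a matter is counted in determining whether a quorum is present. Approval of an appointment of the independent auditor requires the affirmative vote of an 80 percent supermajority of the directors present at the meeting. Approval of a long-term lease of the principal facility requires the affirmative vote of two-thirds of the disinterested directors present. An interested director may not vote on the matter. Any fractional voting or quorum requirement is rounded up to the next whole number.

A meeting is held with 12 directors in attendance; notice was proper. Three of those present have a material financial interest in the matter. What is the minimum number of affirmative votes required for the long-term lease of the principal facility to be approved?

6

The long-term lease of the principal facility requires two-thirds of the disinterested directors present (12 − 3 = 9).
2/3 of 9 = 6.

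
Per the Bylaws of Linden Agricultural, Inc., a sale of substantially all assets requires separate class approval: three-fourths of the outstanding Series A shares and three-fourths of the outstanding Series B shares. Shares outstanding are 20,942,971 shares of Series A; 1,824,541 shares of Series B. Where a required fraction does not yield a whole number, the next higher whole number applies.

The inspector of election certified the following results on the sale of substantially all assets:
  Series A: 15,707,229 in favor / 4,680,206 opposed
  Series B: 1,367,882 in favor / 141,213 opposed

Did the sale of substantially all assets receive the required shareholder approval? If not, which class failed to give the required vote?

Not approved — the Series B shares did not give the required vote.

Series A: 3/4 of 20942971 = 15707228.25, rounded up to 15707229; 15,707,229 required, 15,707,229 in favor — approved.
Series B: 3/4 of 1824541 = 1368405.75, rounded up to 1368406; 1,368,406 required, 1,367,882 in favor — not approved.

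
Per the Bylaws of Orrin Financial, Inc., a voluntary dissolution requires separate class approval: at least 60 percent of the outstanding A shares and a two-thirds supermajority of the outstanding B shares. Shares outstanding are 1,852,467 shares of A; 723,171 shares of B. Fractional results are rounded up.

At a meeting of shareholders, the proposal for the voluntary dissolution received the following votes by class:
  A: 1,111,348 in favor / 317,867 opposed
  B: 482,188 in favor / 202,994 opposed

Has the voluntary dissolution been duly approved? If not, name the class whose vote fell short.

Not approved — the A shares did not give the required vote.

A: 3/5 of 1852467 = 1111480.20, rounded up to 1111481; 1,111,481 required, 1,111,348 in favor — not approved.
B: 2/3 of 723171 = 482114; 482,114 required, 482,188 in favor — approved.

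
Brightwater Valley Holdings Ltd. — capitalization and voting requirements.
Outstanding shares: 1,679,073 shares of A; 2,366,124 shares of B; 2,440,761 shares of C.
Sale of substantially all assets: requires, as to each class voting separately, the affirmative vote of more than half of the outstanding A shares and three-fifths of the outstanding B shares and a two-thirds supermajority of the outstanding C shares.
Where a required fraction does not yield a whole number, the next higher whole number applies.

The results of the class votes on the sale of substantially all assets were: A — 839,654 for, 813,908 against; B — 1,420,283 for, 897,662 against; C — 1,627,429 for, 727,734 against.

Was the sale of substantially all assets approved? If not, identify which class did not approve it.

Approved — every class gave the required vote.

A: a majority of 1679073 is 839537; 839,537 required, 839,654 in favor — approved.
B: 3/5 of 2366124 = 1419674.40, rounded up to 1419675; 1,419,675 required, 1,420,283 in favor — approved.
C: 2/3 of 2440761 = 1627174; 1,627,174 required, 1,627,429 in favor — approved.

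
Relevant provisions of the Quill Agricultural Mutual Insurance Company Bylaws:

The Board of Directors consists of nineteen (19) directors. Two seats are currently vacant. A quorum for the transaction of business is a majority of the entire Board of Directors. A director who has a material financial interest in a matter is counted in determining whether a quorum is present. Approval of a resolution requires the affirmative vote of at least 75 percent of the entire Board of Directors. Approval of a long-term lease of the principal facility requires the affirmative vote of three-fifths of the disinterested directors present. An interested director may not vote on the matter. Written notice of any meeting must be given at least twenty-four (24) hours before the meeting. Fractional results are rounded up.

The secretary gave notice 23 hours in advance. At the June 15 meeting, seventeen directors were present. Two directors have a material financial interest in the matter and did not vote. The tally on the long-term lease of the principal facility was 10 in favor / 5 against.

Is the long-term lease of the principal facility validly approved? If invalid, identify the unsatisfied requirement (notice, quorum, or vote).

Invalid — notice requirement not satisfied.

Notice: 23 hours given; 24 required (23 < 24). Not satisfied.
Quorum: 17 present (interested directors count toward quorum); quorum is 10. Satisfied.
Vote: the long-term lease of the principal facility requires three-fifths of the disinterested directors present (17 − 2 = 15). 3/5 of 15 = 9, so 9 affirmative votes are needed; 10 voted in favor. Satisfied.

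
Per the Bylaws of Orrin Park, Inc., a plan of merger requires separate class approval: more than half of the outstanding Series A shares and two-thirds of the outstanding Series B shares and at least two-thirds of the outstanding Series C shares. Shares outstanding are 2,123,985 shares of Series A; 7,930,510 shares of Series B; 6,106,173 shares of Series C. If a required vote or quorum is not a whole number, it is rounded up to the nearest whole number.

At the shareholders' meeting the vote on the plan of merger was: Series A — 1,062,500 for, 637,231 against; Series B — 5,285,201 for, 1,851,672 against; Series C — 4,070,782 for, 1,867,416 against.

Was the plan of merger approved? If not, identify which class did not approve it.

Not approved — the Series B shares did not give the required vote.

Series A: a majority of 2123985 is 1061993; 1,061,993 required, 1,062,500 in favor — approved.
Series B: 2/3 of 7930510 = 5287006.67, rounded up to 5287007; 5,287,007 required, 5,285,201 in favor — not approved.
Series C: 2/3 of 6106173 = 4070782; 4,070,782 required, 4,070,782 in favor — approved.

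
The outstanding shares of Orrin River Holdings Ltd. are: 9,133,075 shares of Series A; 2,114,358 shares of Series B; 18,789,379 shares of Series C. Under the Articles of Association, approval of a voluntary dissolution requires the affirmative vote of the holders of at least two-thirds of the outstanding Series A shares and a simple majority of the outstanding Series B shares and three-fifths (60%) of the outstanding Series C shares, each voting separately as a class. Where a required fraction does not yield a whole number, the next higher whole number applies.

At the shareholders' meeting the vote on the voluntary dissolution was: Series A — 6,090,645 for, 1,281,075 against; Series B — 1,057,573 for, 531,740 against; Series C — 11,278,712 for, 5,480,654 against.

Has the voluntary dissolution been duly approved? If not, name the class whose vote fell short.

Series A: 2/3 of 9133075 = 6088716.67, rounded up to 6088717; 6,088,717 required, 6,090,645 in favor — approved.
Series B: a majority of 2114358 is 1057180; 1,057,180 required, 1,057,573 in favor — approved.
Series C: 3/5 of 18789379 = 11273627.40, rounded up to 11273628; 11,273,628 required, 11,278,712 in favor — approved.

Approved — every class gave the required vote.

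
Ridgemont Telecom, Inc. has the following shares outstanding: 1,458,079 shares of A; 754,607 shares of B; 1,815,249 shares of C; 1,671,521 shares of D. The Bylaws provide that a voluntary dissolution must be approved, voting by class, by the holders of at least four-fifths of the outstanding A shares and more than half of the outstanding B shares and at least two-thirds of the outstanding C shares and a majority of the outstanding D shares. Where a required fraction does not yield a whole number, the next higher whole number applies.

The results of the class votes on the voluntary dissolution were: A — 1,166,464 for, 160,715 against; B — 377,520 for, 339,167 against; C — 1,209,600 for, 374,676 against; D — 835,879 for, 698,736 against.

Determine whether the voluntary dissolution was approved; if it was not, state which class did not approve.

A: 4/5 of 1458079 = 1166463.20, rounded up to 1166464; 1,166,464 required, 1,166,464 in favor — approved.
B: a majority of 754607 is 377304; 377,304 required, 377,520 in favor — approved.
C: 2/3 of 1815249 = 1210166; 1,210,166 required, 1,209,600 in favor — not approved.
D: a majority of 1671521 is 835761; 835,761 required, 835,879 in favor — approved.

Not approved — the C shares did not give the required vote.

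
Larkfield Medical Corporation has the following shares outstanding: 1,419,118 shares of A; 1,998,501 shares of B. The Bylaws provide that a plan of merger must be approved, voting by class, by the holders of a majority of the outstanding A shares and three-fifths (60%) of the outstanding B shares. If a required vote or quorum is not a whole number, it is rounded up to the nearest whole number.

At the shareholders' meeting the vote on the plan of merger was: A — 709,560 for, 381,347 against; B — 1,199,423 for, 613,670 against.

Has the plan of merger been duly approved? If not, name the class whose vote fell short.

A: a majority of 1419118 is 709560; 709,560 required, 709,560 in favor — approved.
B: 3/5 of 1998501 = 1199100.60, rounded up to 1199101; 1,199,101 required, 1,199,423 in favor — approved.

Approved — every class gave the required vote.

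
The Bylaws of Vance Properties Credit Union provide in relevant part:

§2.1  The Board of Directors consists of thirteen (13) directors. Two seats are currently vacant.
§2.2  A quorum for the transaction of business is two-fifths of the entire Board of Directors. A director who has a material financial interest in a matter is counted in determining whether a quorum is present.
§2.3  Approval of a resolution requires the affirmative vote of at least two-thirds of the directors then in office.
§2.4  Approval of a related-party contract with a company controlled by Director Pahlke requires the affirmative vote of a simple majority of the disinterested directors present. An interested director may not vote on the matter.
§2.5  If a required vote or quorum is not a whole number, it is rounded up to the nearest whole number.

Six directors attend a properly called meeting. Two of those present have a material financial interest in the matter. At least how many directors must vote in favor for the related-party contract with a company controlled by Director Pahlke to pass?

3

The related-party contract with a company controlled by Director Pahlke requires a majority of the disinterested directors present (6 − 2 = 4).
A majority of 4 is 3.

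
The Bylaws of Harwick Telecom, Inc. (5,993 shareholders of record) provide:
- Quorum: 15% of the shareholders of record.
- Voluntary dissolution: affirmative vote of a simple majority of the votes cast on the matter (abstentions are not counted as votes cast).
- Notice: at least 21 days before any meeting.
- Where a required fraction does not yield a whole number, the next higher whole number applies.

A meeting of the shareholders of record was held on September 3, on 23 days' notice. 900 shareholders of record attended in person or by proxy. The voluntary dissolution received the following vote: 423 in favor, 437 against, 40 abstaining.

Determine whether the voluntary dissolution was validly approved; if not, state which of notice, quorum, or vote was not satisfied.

Invalid — vote requirement not satisfied.

Notice: 23 days given; 21 required. Satisfied.
Quorum: 15% of 5,993 = 898.95, rounded up to 899; 900 present. Satisfied.
Vote: requires a majority of the votes cast (900 − 40 abstaining = 860); a majority of 860 is 431, so 431 needed; 423 in favor. Not satisfied.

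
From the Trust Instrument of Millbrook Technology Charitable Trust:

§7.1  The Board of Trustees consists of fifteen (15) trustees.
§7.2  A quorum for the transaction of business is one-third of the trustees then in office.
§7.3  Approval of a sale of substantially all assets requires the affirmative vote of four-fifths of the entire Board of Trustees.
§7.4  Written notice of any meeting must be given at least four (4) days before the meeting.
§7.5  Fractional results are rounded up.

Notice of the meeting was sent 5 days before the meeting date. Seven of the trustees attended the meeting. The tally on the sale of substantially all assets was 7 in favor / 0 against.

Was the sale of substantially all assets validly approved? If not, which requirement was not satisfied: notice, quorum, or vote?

Notice: 5 days given; 4 required (5 ≥ 4). Satisfied.
Quorum: 7 present; quorum is 5. Satisfied.
Vote: the sale of substantially all assets requires four-fifths of the entire Board of Trustees (15). 4/5 of 15 = 12, so 12 affirmative votes are needed; 7 voted in favor. Not satisfied.

Invalid — vote requirement not satisfied.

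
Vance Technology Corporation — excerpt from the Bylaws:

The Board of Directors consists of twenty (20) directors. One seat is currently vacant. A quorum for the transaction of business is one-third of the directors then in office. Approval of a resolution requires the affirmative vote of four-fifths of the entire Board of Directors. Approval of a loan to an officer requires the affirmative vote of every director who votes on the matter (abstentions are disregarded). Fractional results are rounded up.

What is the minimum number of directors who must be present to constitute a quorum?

7

1/3 of 19 = 6.33, rounded up to 7.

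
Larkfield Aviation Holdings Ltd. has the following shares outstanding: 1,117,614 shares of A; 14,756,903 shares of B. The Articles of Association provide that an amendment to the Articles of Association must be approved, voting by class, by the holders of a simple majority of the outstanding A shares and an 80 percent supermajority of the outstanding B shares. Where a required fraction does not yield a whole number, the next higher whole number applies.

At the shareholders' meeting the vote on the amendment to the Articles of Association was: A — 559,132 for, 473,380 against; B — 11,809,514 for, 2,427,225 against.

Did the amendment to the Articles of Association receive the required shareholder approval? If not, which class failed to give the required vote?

A: a majority of 1117614 is 558808; 558,808 required, 559,132 in favor — approved.
B: 4/5 of 14756903 = 11805522.40, rounded up to 11805523; 11,805,523 required, 11,809,514 in favor — approved.

Approved — every class gave the required vote.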